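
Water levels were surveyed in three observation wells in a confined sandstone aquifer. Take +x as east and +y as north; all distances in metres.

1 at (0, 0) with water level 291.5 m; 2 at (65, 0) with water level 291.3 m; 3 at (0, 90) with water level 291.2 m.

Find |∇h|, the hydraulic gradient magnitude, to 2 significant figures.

∂h/∂x = (291.3 − 291.5) / (65 − 0) = -0.003077
∂h/∂y = (291.2 − 291.5) / (90 − 0) = -0.003333
|∇h| = √(-0.003077² + -0.003333²) = 0.004536

0.0045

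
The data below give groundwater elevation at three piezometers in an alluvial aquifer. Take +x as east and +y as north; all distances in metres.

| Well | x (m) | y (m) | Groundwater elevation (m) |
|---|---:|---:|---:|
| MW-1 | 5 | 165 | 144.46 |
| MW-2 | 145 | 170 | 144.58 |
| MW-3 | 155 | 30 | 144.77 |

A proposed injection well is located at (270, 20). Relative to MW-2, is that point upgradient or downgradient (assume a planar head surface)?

With h = a·x + b·y + c and MW-1 as origin, the differences give:
  140·a + 5·b = +0.12
  150·a + (-135)·b = +0.31
Eliminate b (×(-135) and ×5, subtract): -19650·a = -17.750 → a = ∂h/∂x = +0.0009033
Back-substitute: b = ∂h/∂y = -0.001293.
Head at (270, 20) = 144.46 + (+0.0009033)·(265) + (-0.001293)·(-145) = 144.89 m.
That is higher than the 144.58 m at MW-2, so the point is upgradient.

upgradient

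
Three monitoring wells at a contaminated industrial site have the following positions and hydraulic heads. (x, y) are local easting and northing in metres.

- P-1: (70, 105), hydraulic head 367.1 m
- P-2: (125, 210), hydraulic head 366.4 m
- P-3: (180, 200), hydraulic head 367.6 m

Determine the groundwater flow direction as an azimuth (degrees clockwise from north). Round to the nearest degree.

311°

Differences from P-1: to P-2 (Δx, Δy, Δh) = (55, 105, -0.7); to P-3 = (110, 95, +0.5).
Solve a·Δx + b·Δy = Δh: det = 55·95 − 110·105 = -6325.
∂h/∂x = [(-0.7)·95 − (+0.5)·105] / -6325 = +0.01881
∂h/∂y = [55·(+0.5) − 110·(-0.7)] / -6325 = -0.01652
Flow direction (−∇h) has components (-0.01881 E, +0.01652 N).
Azimuth = atan2(E, N) = atan2(-0.01881, +0.01652) = 311.3° ≈ 311°.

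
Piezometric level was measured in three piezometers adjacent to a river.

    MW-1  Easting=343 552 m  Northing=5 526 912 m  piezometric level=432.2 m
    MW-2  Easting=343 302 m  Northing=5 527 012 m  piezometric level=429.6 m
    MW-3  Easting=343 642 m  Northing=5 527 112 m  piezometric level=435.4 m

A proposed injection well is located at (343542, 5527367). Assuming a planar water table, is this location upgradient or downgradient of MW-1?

upgradient

With h = a·x + b·y + c and MW-1 as origin, the differences give:
  (-250)·a + 100·b = -2.6
  90·a + 200·b = +3.2
Eliminate b (×200 and ×100, subtract): -59000·a = -840.00 → a = ∂h/∂x = +0.01424
Back-substitute: b = ∂h/∂y = +0.009593.
Head at (343542, 5527367) = 432.2 + (+0.01424)·(-10) + (+0.009593)·(455) = 436.42 m.
That is higher than the 432.2 m at MW-1, so the point is upgradient.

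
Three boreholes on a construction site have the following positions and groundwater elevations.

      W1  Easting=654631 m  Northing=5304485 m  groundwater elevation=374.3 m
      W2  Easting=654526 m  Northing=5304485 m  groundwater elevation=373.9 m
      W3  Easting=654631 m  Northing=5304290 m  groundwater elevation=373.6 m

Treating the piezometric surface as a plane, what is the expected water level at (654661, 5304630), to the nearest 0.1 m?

∂h/∂x = (373.9 − 374.3) / (654526 − 654631) = +0.003810
∂h/∂y = (373.6 − 374.3) / (5304290 − 5304485) = +0.003590
h(654661, 5304630) = 374.3 + (+0.003810)·(30) + (+0.003590)·(145) = 374.3 +0.114 +0.521 = 374.935 m.

374.9 m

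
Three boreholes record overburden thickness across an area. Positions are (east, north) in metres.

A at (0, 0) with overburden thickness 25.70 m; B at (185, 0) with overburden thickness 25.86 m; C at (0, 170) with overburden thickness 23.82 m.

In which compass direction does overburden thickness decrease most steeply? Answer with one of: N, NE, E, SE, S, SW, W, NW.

∂d/∂x = (25.86 − 25.70) / (185 − 0) = +0.0008649
∂d/∂y = (23.82 − 25.70) / (170 − 0) = -0.01106
Steepest decrease is along −∇f = (-0.0008649 E, +0.01106 N) → north.

N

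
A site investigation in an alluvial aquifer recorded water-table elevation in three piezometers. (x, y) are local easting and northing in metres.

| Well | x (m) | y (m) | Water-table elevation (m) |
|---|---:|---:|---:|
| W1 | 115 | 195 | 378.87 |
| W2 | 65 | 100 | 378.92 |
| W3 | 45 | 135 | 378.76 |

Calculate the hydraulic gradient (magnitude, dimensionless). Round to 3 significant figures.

With h = a·x + b·y + c and W1 as origin, the differences give:
  (-50)·a + (-95)·b = +0.05
  (-70)·a + (-60)·b = -0.11
Eliminate b (×(-60) and ×(-95), subtract): -3650·a = -13.450 → a = ∂h/∂x = +0.003685
Back-substitute: b = ∂h/∂y = -0.002466.
|∇h| = √(0.003685² + -0.002466²) = 0.004434

0.00443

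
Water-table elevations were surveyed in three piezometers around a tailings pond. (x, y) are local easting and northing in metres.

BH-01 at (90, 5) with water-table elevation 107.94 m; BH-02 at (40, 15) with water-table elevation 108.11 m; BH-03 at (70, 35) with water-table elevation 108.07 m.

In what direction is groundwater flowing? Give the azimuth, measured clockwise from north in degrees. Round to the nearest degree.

With h = a·x + b·y + c and BH-01 as origin, the differences give:
  (-50)·a + 10·b = +0.17
  (-20)·a + 30·b = +0.13
Eliminate b (×30 and ×10, subtract): -1300·a = 3.800 → a = ∂h/∂x = -0.002923
Back-substitute: b = ∂h/∂y = +0.002385.
Flow direction (−∇h) has components (+0.002923 E, -0.002385 N).
Azimuth = atan2(E, N) = atan2(+0.002923, -0.002385) = 129.2° ≈ 129°.

129°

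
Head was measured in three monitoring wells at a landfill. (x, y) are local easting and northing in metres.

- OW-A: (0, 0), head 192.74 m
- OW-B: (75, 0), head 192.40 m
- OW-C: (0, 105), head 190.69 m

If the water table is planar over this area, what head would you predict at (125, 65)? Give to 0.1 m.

∂h/∂x = (192.40 − 192.74) / (75 − 0) = -0.004533
∂h/∂y = (190.69 − 192.74) / (105 − 0) = -0.01952
h(125, 65) = 192.74 + (-0.004533)·(125) + (-0.01952)·(65) = 192.74 -0.567 -1.269 = 190.904 m.

190.9 m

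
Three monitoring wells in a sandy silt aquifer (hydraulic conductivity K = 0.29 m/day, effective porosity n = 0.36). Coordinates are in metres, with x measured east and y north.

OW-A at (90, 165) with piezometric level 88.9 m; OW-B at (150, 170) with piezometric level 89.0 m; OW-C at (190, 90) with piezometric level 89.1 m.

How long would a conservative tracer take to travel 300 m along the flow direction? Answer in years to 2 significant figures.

With h = a·x + b·y + c and OW-A as origin, the differences give:
  60·a + 5·b = +0.1
  100·a + (-75)·b = +0.2
Eliminate b (×(-75) and ×5, subtract): -5000·a = -8.50 → a = ∂h/∂x = +0.001700
Back-substitute: b = ∂h/∂y = -0.0004000.
|∇h| = √(0.001700² + -0.0004000²) = 0.001746
Seepage velocity v = K·i/n = 0.29 × 0.001746 / 0.36 = 0.001406 m/day.
t = 300 / 0.001406 = 2.134e+05 days = 584 years.

580 years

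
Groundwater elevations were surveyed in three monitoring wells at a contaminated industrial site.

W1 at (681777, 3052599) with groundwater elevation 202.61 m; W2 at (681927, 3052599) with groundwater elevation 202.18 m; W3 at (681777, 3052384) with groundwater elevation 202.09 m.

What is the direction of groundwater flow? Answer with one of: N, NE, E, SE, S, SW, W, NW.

∂h/∂x = (202.18 − 202.61) / (681927 − 681777) = -0.002867
∂h/∂y = (202.09 − 202.61) / (3052384 − 3052599) = +0.002419
Flow = −∇h = (+0.002867 east, -0.002419 north), which points southeast.

SE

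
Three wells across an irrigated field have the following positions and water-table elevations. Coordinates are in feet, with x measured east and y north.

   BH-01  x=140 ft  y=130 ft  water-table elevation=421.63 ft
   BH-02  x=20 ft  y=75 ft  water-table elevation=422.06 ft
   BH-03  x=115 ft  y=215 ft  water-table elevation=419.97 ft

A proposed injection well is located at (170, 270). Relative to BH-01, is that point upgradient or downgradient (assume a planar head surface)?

downgradient

Differences from BH-01: to BH-02 (Δx, Δy, Δh) = (-120, -55, +0.43); to BH-03 = (-25, 85, -1.66).
Solve a·Δx + b·Δy = Δh: det = (-120)·85 − (-25)·(-55) = -11575.
∂h/∂x = [(+0.43)·85 − (-1.66)·(-55)] / -11575 = +0.004730
∂h/∂y = [(-120)·(-1.66) − (-25)·(+0.43)] / -11575 = -0.01814
Head at (170, 270) = 421.63 + (+0.004730)·(30) + (-0.01814)·(140) = 419.23 ft.
That is lower than the 421.63 ft at BH-01, so the point is downgradient.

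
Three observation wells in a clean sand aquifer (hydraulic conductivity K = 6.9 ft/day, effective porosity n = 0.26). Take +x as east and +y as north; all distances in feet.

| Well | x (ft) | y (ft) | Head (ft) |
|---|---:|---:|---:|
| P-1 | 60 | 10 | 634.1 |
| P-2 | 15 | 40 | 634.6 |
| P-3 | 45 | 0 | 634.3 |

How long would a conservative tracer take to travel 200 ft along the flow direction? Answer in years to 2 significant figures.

1.7 years

With h = a·x + b·y + c and P-1 as origin, the differences give:
  (-45)·a + 30·b = +0.5
  (-15)·a + (-10)·b = +0.2
Eliminate b (×(-10) and ×30, subtract): 900·a = -11.00 → a = ∂h/∂x = -0.01222
Back-substitute: b = ∂h/∂y = -0.001667.
|∇h| = √(-0.01222² + -0.001667²) = 0.01233
Seepage velocity v = K·i/n = 6.9 × 0.01233 / 0.26 = 0.3272 ft/day.
t = 200 / 0.3272 = 611.2 days = 1.67 years.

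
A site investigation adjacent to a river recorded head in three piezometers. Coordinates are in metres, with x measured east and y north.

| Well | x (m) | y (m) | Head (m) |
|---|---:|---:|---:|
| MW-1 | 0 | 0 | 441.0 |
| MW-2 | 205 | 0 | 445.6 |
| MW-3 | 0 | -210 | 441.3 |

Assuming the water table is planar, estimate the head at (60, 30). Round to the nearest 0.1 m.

442.3 m

∂h/∂x = (445.6 − 441.0) / (205 − 0) = +0.02244
∂h/∂y = (441.3 − 441.0) / (-210 − 0) = -0.001429
h(60, 30) = 441.0 + (+0.02244)·(60) + (-0.001429)·(30) = 441.0 +1.346 -0.043 = 442.303 m.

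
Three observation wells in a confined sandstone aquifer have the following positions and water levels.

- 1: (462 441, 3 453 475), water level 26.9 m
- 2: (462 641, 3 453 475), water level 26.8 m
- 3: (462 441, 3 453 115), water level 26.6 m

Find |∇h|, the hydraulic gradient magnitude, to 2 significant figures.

∂h/∂x = (26.8 − 26.9) / (462641 − 462441) = -0.0005000
∂h/∂y = (26.6 − 26.9) / (3453115 − 3453475) = +0.0008333
|∇h| = √(-0.0005000² + 0.0008333²) = 0.0009718

0.00097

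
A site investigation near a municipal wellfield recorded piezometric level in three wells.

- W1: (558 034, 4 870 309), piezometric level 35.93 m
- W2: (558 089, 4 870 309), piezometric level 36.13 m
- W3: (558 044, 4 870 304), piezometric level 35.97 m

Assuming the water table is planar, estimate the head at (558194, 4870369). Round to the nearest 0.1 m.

36.5 m

With h = a·x + b·y + c and W1 as origin, the differences give:
  55·a + 0·b = +0.20
  10·a + (-5)·b = +0.04
Eliminate b (×(-5) and ×0, subtract): -275·a = -1.000 → a = ∂h/∂x = +0.003636
Back-substitute: b = ∂h/∂y = -0.0007273.
h(558194, 4870369) = 35.93 + (+0.003636)·(160) + (-0.0007273)·(60) = 35.93 +0.582 -0.044 = 36.468 m.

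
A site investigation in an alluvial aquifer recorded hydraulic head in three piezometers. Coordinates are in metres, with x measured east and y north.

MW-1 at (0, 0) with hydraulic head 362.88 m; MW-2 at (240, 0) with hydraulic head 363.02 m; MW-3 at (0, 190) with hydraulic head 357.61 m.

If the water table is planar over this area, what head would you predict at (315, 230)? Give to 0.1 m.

∂h/∂x = (363.02 − 362.88) / (240 − 0) = +0.0005833
∂h/∂y = (357.61 − 362.88) / (190 − 0) = -0.02774
h(315, 230) = 362.88 + (+0.0005833)·(315) + (-0.02774)·(230) = 362.88 +0.184 -6.379 = 356.684 m.

356.7 m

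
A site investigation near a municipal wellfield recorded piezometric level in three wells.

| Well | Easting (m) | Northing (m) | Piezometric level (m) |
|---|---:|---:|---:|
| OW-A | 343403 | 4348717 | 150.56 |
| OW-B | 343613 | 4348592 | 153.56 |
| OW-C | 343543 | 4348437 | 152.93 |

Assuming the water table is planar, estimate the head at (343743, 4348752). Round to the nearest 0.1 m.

Three-point gradient (reference OW-A): Δ to OW-B = (210, -125, +3.00), Δ to OW-C = (140, -280, +2.37).
∂h/∂x = +0.01317, ∂h/∂y = -0.001881 (det = -41300).
h(343743, 4348752) = 150.56 + (+0.01317)·(340) + (-0.001881)·(35) = 150.56 +4.476 -0.066 = 154.971 m.

155.0 m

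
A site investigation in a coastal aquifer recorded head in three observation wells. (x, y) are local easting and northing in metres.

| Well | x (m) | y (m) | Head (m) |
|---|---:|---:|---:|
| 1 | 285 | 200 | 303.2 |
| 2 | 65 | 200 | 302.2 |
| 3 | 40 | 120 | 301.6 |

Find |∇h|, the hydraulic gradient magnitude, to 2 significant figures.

0.0076

Taking 1 as reference: 2−1 = (-220, 0, -1.0); 3−1 = (-245, -80, -1.6).
Determinant of the coordinate differences = (-220)·(-80) − (-245)·0 = 17600.
∂h/∂x = [(-1.0)·(-80) − (-1.6)·0] / 17600 = +0.004545
∂h/∂y = [(-220)·(-1.6) − (-245)·(-1.0)] / 17600 = +0.006080
|∇h| = √(0.004545² + 0.006080²) = 0.007591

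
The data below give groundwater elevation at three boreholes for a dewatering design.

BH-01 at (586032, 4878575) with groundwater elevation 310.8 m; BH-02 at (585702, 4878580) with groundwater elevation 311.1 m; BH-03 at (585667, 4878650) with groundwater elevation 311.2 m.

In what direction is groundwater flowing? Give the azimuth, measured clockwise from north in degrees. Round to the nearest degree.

Differences from BH-01: to BH-02 (Δx, Δy, Δh) = (-330, 5, +0.3); to BH-03 = (-365, 75, +0.4).
Solve a·Δx + b·Δy = Δh: det = (-330)·75 − (-365)·5 = -22925.
∂h/∂x = [(+0.3)·75 − (+0.4)·5] / -22925 = -0.0008942
∂h/∂y = [(-330)·(+0.4) − (-365)·(+0.3)] / -22925 = +0.0009815
Flow direction (−∇h) has components (+0.0008942 E, -0.0009815 N).
Azimuth = atan2(E, N) = atan2(+0.0008942, -0.0009815) = 137.7° ≈ 138°.

138°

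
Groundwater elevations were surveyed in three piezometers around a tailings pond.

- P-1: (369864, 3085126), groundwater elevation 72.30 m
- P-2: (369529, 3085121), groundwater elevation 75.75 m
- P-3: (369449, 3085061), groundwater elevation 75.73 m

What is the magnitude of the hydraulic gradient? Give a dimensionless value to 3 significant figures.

Differences from P-1: to P-2 (Δx, Δy, Δh) = (-335, -5, +3.45); to P-3 = (-415, -65, +3.43).
Determinant of the coordinate differences = (-335)·(-65) − (-415)·(-5) = 19700.
∂h/∂x = [(+3.45)·(-65) − (+3.43)·(-5)] / 19700 = -0.01051
∂h/∂y = [(-335)·(+3.43) − (-415)·(+3.45)] / 19700 = +0.01435
|∇h| = √(-0.01051² + 0.01435²) = 0.01779

0.0178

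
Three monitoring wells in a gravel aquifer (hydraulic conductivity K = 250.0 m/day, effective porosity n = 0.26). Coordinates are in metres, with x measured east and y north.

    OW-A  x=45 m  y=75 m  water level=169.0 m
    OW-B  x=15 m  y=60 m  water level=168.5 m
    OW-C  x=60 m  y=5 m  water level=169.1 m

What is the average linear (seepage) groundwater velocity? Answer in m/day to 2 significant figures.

15 m/day

Differences from OW-A: to OW-B (Δx, Δy, Δh) = (-30, -15, -0.5); to OW-C = (15, -70, +0.1).
Determinant of the coordinate differences = (-30)·(-70) − 15·(-15) = 2325.
∂h/∂x = [(-0.5)·(-70) − (+0.1)·(-15)] / 2325 = +0.01570
∂h/∂y = [(-30)·(+0.1) − 15·(-0.5)] / 2325 = +0.001935
|∇h| = √(0.01570² + 0.001935²) = 0.01582
Seepage velocity v = K·i/n = 250.0 × 0.01582 / 0.26 = 15.21 m/day.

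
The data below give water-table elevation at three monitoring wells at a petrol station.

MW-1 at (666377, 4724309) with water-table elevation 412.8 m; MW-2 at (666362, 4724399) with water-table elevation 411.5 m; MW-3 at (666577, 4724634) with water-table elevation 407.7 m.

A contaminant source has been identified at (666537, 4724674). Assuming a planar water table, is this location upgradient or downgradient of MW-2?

Three-point gradient (reference MW-1): Δ to MW-2 = (-15, 90, -1.3), Δ to MW-3 = (200, 325, -5.1).
∂h/∂x = -0.001596, ∂h/∂y = -0.01471 (det = -22875).
Head at (666537, 4724674) = 412.8 + (-0.001596)·(160) + (-0.01471)·(365) = 407.18 m.
That is lower than the 411.5 m at MW-2, so the point is downgradient.

downgradient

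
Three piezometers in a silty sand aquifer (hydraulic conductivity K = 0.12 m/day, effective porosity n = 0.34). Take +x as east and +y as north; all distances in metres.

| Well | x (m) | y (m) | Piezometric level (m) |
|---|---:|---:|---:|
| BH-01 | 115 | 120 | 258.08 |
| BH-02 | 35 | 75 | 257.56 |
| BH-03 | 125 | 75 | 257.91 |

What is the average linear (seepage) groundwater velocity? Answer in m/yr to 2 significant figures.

Differences from BH-01: to BH-02 (Δx, Δy, Δh) = (-80, -45, -0.52); to BH-03 = (10, -45, -0.17).
Determinant of the coordinate differences = (-80)·(-45) − 10·(-45) = 4050.
∂h/∂x = [(-0.52)·(-45) − (-0.17)·(-45)] / 4050 = +0.003889
∂h/∂y = [(-80)·(-0.17) − 10·(-0.52)] / 4050 = +0.004642
|∇h| = √(0.003889² + 0.004642²) = 0.006056
Seepage velocity v = K·i/n = 0.12 × 0.006056 / 0.34 = 0.002137 m/day = 0.7805 m/yr.

0.78 m/yr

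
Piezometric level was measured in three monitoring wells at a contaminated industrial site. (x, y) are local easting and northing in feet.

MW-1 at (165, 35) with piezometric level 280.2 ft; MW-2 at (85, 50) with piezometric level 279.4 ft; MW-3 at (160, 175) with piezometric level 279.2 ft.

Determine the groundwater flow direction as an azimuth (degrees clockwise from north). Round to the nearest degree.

308°

With h = a·x + b·y + c and MW-1 as origin, the differences give:
  (-80)·a + 15·b = -0.8
  (-5)·a + 140·b = -1.0
Eliminate b (×140 and ×15, subtract): -11125·a = -97.00 → a = ∂h/∂x = +0.008719
Back-substitute: b = ∂h/∂y = -0.006831.
Flow direction (−∇h) has components (-0.008719 E, +0.006831 N).
Azimuth = atan2(E, N) = atan2(-0.008719, +0.006831) = 308.1° ≈ 308°.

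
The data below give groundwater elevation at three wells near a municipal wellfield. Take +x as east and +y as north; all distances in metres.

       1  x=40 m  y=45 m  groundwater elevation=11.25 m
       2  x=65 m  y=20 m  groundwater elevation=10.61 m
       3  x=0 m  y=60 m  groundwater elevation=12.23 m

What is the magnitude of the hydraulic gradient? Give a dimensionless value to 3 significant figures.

0.0239

With h = a·x + b·y + c and 1 as origin, the differences give:
  25·a + (-25)·b = -0.64
  (-40)·a + 15·b = +0.98
Eliminate b (×15 and ×(-25), subtract): -625·a = 14.900 → a = ∂h/∂x = -0.02384
Back-substitute: b = ∂h/∂y = +0.001760.
|∇h| = √(-0.02384² + 0.001760²) = 0.0239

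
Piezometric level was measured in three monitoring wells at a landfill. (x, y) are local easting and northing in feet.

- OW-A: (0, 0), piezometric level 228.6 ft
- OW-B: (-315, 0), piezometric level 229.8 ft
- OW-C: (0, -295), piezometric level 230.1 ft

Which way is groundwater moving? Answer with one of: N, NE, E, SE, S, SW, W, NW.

∂h/∂x = (229.8 − 228.6) / (-315 − 0) = -0.003810
∂h/∂y = (230.1 − 228.6) / (-295 − 0) = -0.005085
Flow = −∇h = (+0.003810 east, +0.005085 north), which points northeast.

NE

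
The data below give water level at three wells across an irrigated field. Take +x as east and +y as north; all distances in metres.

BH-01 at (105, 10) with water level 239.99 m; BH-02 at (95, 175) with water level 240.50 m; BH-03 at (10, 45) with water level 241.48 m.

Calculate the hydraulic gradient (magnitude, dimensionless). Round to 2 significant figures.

0.015

With h = a·x + b·y + c and BH-01 as origin, the differences give:
  (-10)·a + 165·b = +0.51
  (-95)·a + 35·b = +1.49
Eliminate b (×35 and ×165, subtract): 15325·a = -228.000 → a = ∂h/∂x = -0.01488
Back-substitute: b = ∂h/∂y = +0.002189.
|∇h| = √(-0.01488² + 0.002189²) = 0.01504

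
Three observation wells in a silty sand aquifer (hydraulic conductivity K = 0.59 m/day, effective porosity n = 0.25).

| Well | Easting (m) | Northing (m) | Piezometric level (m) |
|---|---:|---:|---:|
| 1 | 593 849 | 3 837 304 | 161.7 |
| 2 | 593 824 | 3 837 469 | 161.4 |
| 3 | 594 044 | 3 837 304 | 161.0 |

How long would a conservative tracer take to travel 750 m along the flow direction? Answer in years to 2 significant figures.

With h = a·x + b·y + c and 1 as origin, the differences give:
  (-25)·a + 165·b = -0.3
  195·a + 0·b = -0.7
Eliminate b (×0 and ×165, subtract): -32175·a = 115.50 → a = ∂h/∂x = -0.003590
Back-substitute: b = ∂h/∂y = -0.002362.
|∇h| = √(-0.003590² + -0.002362²) = 0.004297
Seepage velocity v = K·i/n = 0.59 × 0.004297 / 0.25 = 0.01014 m/day.
t = 750 / 0.01014 = 7.396e+04 days = 202 years.

200 years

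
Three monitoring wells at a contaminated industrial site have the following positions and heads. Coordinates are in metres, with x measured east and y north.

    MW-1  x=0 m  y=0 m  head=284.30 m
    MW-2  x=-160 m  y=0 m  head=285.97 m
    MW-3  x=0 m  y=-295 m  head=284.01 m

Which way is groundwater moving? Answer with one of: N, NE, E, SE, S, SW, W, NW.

∂h/∂x = (285.97 − 284.30) / (-160 − 0) = -0.01044
∂h/∂y = (284.01 − 284.30) / (-295 − 0) = +0.0009831
Flow = −∇h = (+0.01044 east, -0.0009831 north), which points east.

E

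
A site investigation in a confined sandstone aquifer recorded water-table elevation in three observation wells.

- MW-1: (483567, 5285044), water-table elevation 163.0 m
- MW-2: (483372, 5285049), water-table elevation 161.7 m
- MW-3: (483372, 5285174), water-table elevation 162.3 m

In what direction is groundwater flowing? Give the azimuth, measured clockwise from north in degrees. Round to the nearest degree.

With h = a·x + b·y + c and MW-1 as origin, the differences give:
  (-195)·a + 5·b = -1.3
  (-195)·a + 130·b = -0.7
Eliminate b (×130 and ×5, subtract): -24375·a = -165.50 → a = ∂h/∂x = +0.006790
Back-substitute: b = ∂h/∂y = +0.004800.
Flow direction (−∇h) has components (-0.006790 E, -0.004800 N).
Azimuth = atan2(E, N) = atan2(-0.006790, -0.004800) = 234.7° ≈ 235°.

235°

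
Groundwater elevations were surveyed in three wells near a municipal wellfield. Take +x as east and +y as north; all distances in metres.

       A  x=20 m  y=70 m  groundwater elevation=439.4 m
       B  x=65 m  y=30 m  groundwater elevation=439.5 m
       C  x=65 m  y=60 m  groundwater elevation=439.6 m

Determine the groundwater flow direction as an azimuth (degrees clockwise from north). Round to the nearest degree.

237°

Differences from A: to B (Δx, Δy, Δh) = (45, -40, +0.1); to C = (45, -10, +0.2).
Determinant of the coordinate differences = 45·(-10) − 45·(-40) = 1350.
∂h/∂x = [(+0.1)·(-10) − (+0.2)·(-40)] / 1350 = +0.005185
∂h/∂y = [45·(+0.2) − 45·(+0.1)] / 1350 = +0.003333
Flow direction (−∇h) has components (-0.005185 E, -0.003333 N).
Azimuth = atan2(E, N) = atan2(-0.005185, -0.003333) = 237.3° ≈ 237°.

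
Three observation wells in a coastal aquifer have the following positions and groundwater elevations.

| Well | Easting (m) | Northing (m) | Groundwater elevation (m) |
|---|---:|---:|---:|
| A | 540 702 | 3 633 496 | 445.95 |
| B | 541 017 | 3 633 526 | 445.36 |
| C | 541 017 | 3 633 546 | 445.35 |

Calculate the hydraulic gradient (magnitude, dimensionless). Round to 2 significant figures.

0.0019

Taking A as reference: B−A = (315, 30, -0.59); C−A = (315, 50, -0.60).
Solve a·Δx + b·Δy = Δh: det = 315·50 − 315·30 = 6300.
∂h/∂x = [(-0.59)·50 − (-0.60)·30] / 6300 = -0.001825
∂h/∂y = [315·(-0.60) − 315·(-0.59)] / 6300 = -0.0005000
|∇h| = √(-0.001825² + -0.0005000²) = 0.001892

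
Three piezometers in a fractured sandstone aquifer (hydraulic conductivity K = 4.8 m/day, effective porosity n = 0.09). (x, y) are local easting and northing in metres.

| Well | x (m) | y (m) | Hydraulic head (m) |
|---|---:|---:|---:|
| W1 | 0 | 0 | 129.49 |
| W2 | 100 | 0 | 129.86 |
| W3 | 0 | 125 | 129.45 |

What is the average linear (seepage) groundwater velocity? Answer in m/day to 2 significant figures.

0.20 m/day

∂h/∂x = (129.86 − 129.49) / (100 − 0) = +0.003700
∂h/∂y = (129.45 − 129.49) / (125 − 0) = -0.0003200
|∇h| = √(0.003700² + -0.0003200²) = 0.003714
Seepage velocity v = K·i/n = 4.8 × 0.003714 / 0.09 = 0.1981 m/day.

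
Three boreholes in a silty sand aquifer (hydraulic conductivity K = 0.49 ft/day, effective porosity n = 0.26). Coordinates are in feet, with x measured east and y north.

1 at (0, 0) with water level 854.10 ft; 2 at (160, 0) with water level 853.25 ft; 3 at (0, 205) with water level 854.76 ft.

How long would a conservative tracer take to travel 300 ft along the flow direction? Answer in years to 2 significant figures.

70 years

∂h/∂x = (853.25 − 854.10) / (160 − 0) = -0.005313
∂h/∂y = (854.76 − 854.10) / (205 − 0) = +0.003220
|∇h| = √(-0.005313² + 0.003220²) = 0.006213
Seepage velocity v = K·i/n = 0.49 × 0.006213 / 0.26 = 0.01171 ft/day.
t = 300 / 0.01171 = 2.562e+04 days = 70.1 years.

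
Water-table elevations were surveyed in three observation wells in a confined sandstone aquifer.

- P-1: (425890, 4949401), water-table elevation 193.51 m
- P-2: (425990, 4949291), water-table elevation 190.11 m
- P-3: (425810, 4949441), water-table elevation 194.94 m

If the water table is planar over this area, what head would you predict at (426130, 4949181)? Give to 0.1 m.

Differences from P-1: to P-2 (Δx, Δy, Δh) = (100, -110, -3.40); to P-3 = (-80, 40, +1.43).
Determinant of the coordinate differences = 100·40 − (-80)·(-110) = -4800.
∂h/∂x = [(-3.40)·40 − (+1.43)·(-110)] / -4800 = -0.004438
∂h/∂y = [100·(+1.43) − (-80)·(-3.40)] / -4800 = +0.02687
h(426130, 4949181) = 193.51 + (-0.004438)·(240) + (+0.02687)·(-220) = 193.51 -1.065 -5.912 = 186.533 m.

186.5 m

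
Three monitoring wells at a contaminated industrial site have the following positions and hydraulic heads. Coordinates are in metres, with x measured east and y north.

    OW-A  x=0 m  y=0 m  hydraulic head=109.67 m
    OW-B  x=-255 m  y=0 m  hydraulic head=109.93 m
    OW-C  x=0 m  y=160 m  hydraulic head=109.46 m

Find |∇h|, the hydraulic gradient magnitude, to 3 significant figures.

∂h/∂x = (109.93 − 109.67) / (-255 − 0) = -0.001020
∂h/∂y = (109.46 − 109.67) / (160 − 0) = -0.001313
|∇h| = √(-0.001020² + -0.001313²) = 0.001663

0.00166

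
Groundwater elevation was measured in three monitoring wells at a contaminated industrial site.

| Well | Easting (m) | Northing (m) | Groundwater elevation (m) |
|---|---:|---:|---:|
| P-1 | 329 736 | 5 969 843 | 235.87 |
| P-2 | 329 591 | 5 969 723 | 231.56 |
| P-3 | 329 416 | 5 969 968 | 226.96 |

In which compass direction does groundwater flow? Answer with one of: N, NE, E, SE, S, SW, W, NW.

Differences from P-1: to P-2 (Δx, Δy, Δh) = (-145, -120, -4.31); to P-3 = (-320, 125, -8.91).
Determinant of the coordinate differences = (-145)·125 − (-320)·(-120) = -56525.
∂h/∂x = [(-4.31)·125 − (-8.91)·(-120)] / -56525 = +0.02845
∂h/∂y = [(-145)·(-8.91) − (-320)·(-4.31)] / -56525 = +0.001544
Flow = −∇h = (-0.02845 east, -0.001544 north), which points west.

W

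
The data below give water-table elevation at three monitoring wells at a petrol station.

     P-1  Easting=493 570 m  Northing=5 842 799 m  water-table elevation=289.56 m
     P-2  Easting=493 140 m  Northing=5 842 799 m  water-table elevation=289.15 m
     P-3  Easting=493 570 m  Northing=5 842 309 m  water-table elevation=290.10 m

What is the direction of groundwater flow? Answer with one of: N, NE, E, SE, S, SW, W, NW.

NW

∂h/∂x = (289.15 − 289.56) / (493140 − 493570) = +0.0009535
∂h/∂y = (290.10 − 289.56) / (5842309 − 5842799) = -0.001102
Flow = −∇h = (-0.0009535 east, +0.001102 north), which points northwest.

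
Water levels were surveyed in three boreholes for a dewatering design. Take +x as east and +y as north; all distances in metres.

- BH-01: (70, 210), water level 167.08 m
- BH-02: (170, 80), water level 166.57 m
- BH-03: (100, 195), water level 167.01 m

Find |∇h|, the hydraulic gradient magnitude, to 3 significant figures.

0.00351

With h = a·x + b·y + c and BH-01 as origin, the differences give:
  100·a + (-130)·b = -0.51
  30·a + (-15)·b = -0.07
Eliminate b (×(-15) and ×(-130), subtract): 2400·a = -1.450 → a = ∂h/∂x = -0.0006042
Back-substitute: b = ∂h/∂y = +0.003458.
|∇h| = √(-0.0006042² + 0.003458²) = 0.00351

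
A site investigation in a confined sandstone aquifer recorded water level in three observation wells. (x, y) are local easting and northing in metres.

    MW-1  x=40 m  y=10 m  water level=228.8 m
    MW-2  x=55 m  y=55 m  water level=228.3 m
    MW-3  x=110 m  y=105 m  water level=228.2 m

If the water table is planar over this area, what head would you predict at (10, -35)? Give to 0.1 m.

Taking MW-1 as reference: MW-2−MW-1 = (15, 45, -0.5); MW-3−MW-1 = (70, 95, -0.6).
Solve a·Δx + b·Δy = Δh: det = 15·95 − 70·45 = -1725.
∂h/∂x = [(-0.5)·95 − (-0.6)·45] / -1725 = +0.01188
∂h/∂y = [15·(-0.6) − 70·(-0.5)] / -1725 = -0.01507
h(10, -35) = 228.8 + (+0.01188)·(-30) + (-0.01507)·(-45) = 228.8 -0.357 +0.678 = 229.122 m.

229.1 m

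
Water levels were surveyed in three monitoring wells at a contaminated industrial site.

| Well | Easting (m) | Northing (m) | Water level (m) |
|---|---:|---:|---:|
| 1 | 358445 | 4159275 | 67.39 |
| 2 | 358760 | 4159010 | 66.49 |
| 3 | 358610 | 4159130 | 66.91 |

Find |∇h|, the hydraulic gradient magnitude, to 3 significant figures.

Differences from 1: to 2 (Δx, Δy, Δh) = (315, -265, -0.90); to 3 = (165, -145, -0.48).
Solve a·Δx + b·Δy = Δh: det = 315·(-145) − 165·(-265) = -1950.
∂h/∂x = [(-0.90)·(-145) − (-0.48)·(-265)] / -1950 = -0.001692
∂h/∂y = [315·(-0.48) − 165·(-0.90)] / -1950 = +0.001385
|∇h| = √(-0.001692² + 0.001385²) = 0.002187

0.00219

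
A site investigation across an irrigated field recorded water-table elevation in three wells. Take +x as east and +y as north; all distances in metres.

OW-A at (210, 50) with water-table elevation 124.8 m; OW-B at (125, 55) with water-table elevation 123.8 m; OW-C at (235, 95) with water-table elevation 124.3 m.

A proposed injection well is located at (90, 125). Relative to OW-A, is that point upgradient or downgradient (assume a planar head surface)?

downgradient

Taking OW-A as reference: OW-B−OW-A = (-85, 5, -1.0); OW-C−OW-A = (25, 45, -0.5).
Solve a·Δx + b·Δy = Δh: det = (-85)·45 − 25·5 = -3950.
∂h/∂x = [(-1.0)·45 − (-0.5)·5] / -3950 = +0.01076
∂h/∂y = [(-85)·(-0.5) − 25·(-1.0)] / -3950 = -0.01709
Head at (90, 125) = 124.8 + (+0.01076)·(-120) + (-0.01709)·(75) = 122.23 m.
That is lower than the 124.8 m at OW-A, so the point is downgradient.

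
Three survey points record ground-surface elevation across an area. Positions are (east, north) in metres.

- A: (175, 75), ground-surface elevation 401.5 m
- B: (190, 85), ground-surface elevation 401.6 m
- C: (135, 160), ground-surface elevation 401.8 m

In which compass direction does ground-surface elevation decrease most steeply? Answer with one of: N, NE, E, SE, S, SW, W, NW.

SW

With z = a·x + b·y + c and A as origin, the differences give:
  15·a + 10·b = +0.1
  (-40)·a + 85·b = +0.3
Eliminate b (×85 and ×10, subtract): 1675·a = 5.50 → a = ∂z/∂x = +0.003284
Back-substitute: b = ∂z/∂y = +0.005075.
Steepest decrease is along −∇f = (-0.003284 E, -0.005075 N) → southwest.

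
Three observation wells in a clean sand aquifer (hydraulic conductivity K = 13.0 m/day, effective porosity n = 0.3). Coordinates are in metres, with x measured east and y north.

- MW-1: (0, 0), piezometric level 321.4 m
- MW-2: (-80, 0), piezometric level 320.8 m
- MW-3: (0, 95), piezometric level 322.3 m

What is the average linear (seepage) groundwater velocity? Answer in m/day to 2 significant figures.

∂h/∂x = (320.8 − 321.4) / (-80 − 0) = +0.007500
∂h/∂y = (322.3 − 321.4) / (95 − 0) = +0.009474
|∇h| = √(0.007500² + 0.009474²) = 0.01208
Seepage velocity v = K·i/n = 13.0 × 0.01208 / 0.3 = 0.5235 m/day.

0.52 m/day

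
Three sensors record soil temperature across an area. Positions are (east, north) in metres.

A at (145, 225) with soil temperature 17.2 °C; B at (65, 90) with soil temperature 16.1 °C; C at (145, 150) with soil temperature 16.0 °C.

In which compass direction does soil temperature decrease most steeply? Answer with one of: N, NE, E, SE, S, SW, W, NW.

Three-point gradient (reference A): Δ to B = (-80, -135, -1.1), Δ to C = (0, -75, -1.2).
∂T/∂x = -0.01325, ∂T/∂y = +0.01600 (det = 6000).
Steepest decrease is along −∇f = (+0.01325 E, -0.01600 N) → southeast.

SE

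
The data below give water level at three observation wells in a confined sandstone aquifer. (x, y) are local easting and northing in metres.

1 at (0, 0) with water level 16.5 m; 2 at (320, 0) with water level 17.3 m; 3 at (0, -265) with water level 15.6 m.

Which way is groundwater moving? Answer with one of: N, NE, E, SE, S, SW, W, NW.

∂h/∂x = (17.3 − 16.5) / (320 − 0) = +0.002500
∂h/∂y = (15.6 − 16.5) / (-265 − 0) = +0.003396
Flow = −∇h = (-0.002500 east, -0.003396 north), which points southwest.

SW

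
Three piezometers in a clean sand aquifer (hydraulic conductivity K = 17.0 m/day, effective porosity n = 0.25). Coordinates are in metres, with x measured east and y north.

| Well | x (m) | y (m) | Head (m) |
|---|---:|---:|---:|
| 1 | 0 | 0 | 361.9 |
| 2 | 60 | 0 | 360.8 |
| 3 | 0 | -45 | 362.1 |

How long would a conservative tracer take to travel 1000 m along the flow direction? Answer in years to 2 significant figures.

2.1 years

∂h/∂x = (360.8 − 361.9) / (60 − 0) = -0.01833
∂h/∂y = (362.1 − 361.9) / (-45 − 0) = -0.004444
|∇h| = √(-0.01833² + -0.004444²) = 0.01886
Seepage velocity v = K·i/n = 17.0 × 0.01886 / 0.25 = 1.282 m/day.
t = 1000 / 1.282 = 780 days = 2.14 years.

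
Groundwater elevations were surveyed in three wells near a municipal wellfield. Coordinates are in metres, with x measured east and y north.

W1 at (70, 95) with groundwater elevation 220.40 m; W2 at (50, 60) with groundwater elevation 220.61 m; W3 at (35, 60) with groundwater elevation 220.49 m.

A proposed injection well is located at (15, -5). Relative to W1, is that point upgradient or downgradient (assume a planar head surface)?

Three-point gradient (reference W1): Δ to W2 = (-20, -35, +0.21), Δ to W3 = (-35, -35, +0.09).
∂h/∂x = +0.008000, ∂h/∂y = -0.01057 (det = -525).
Head at (15, -5) = 220.40 + (+0.008000)·(-55) + (-0.01057)·(-100) = 221.02 m.
That is higher than the 220.40 m at W1, so the point is upgradient.

upgradient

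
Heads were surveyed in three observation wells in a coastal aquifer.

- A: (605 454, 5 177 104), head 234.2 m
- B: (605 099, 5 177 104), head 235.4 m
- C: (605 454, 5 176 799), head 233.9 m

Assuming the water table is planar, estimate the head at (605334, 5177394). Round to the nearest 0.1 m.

∂h/∂x = (235.4 − 234.2) / (605099 − 605454) = -0.003380
∂h/∂y = (233.9 − 234.2) / (5176799 − 5177104) = +0.0009836
h(605334, 5177394) = 234.2 + (-0.003380)·(-120) + (+0.0009836)·(290) = 234.2 +0.406 +0.285 = 234.891 m.

234.9 m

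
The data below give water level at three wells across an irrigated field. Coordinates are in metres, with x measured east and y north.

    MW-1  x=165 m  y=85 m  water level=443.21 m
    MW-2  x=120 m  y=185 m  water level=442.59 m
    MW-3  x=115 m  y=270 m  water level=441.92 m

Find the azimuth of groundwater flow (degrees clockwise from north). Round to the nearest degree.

028°

Taking MW-1 as reference: MW-2−MW-1 = (-45, 100, -0.62); MW-3−MW-1 = (-50, 185, -1.29).
Determinant of the coordinate differences = (-45)·185 − (-50)·100 = -3325.
∂h/∂x = [(-0.62)·185 − (-1.29)·100] / -3325 = -0.004301
∂h/∂y = [(-45)·(-1.29) − (-50)·(-0.62)] / -3325 = -0.008135
Flow direction (−∇h) has components (+0.004301 E, +0.008135 N).
Azimuth = atan2(E, N) = atan2(+0.004301, +0.008135) = 27.9° ≈ 028°.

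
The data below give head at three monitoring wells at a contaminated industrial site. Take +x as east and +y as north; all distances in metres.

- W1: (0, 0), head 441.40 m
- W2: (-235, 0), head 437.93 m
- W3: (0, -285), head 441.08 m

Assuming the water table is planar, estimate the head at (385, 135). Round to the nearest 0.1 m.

∂h/∂x = (437.93 − 441.40) / (-235 − 0) = +0.01477
∂h/∂y = (441.08 − 441.40) / (-285 − 0) = +0.001123
h(385, 135) = 441.40 + (+0.01477)·(385) + (+0.001123)·(135) = 441.40 +5.685 +0.152 = 447.236 m.

447.2 m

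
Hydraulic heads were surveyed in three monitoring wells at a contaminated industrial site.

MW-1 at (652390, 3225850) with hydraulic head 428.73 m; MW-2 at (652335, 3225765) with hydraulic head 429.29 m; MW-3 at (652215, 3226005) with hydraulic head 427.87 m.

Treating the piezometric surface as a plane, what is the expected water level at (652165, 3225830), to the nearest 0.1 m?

429.0 m

Taking MW-1 as reference: MW-2−MW-1 = (-55, -85, +0.56); MW-3−MW-1 = (-175, 155, -0.86).
Determinant of the coordinate differences = (-55)·155 − (-175)·(-85) = -23400.
∂h/∂x = [(+0.56)·155 − (-0.86)·(-85)] / -23400 = -0.0005855
∂h/∂y = [(-55)·(-0.86) − (-175)·(+0.56)] / -23400 = -0.006209
h(652165, 3225830) = 428.73 + (-0.0005855)·(-225) + (-0.006209)·(-20) = 428.73 +0.132 +0.124 = 428.986 m.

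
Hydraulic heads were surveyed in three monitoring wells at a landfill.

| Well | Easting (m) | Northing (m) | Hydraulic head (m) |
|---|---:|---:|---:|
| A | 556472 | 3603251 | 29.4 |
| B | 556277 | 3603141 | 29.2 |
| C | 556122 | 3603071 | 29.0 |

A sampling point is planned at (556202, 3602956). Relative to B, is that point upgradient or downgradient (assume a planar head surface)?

upgradient

Taking A as reference: B−A = (-195, -110, -0.2); C−A = (-350, -180, -0.4).
Solve a·Δx + b·Δy = Δh: det = (-195)·(-180) − (-350)·(-110) = -3400.
∂h/∂x = [(-0.2)·(-180) − (-0.4)·(-110)] / -3400 = +0.002353
∂h/∂y = [(-195)·(-0.4) − (-350)·(-0.2)] / -3400 = -0.002353
Head at (556202, 3602956) = 29.4 + (+0.002353)·(-270) + (-0.002353)·(-295) = 29.46 m.
That is higher than the 29.2 m at B, so the point is upgradient.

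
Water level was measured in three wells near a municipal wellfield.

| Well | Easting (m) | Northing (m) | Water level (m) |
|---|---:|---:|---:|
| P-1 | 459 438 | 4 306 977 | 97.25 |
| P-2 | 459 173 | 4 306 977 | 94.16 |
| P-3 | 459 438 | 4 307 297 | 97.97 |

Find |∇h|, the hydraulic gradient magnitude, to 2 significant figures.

0.012

∂h/∂x = (94.16 − 97.25) / (459173 − 459438) = +0.01166
∂h/∂y = (97.97 − 97.25) / (4307297 − 4306977) = +0.002250
|∇h| = √(0.01166² + 0.002250²) = 0.01188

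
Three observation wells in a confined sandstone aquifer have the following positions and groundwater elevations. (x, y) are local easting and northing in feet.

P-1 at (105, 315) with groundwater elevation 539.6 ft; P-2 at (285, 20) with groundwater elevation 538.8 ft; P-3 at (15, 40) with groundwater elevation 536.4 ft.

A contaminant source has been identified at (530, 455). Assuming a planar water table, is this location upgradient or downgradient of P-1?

upgradient

Three-point gradient (reference P-1): Δ to P-2 = (180, -295, -0.8), Δ to P-3 = (-90, -275, -3.2).
∂h/∂x = +0.009520, ∂h/∂y = +0.008521 (det = -76050).
Head at (530, 455) = 539.6 + (+0.009520)·(425) + (+0.008521)·(140) = 544.84 ft.
That is higher than the 539.6 ft at P-1, so the point is upgradient.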